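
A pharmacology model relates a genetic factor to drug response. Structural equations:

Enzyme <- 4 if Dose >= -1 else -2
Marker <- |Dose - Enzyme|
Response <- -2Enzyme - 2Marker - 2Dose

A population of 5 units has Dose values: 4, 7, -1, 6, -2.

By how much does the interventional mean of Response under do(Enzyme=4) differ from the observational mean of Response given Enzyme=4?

The intervention sets Enzyme=4 in all 5 units regardless of Dose. Recomputing Response per unit gives -16, -28, -16, -24, -16; average -20.
E[Response|Enzyme=4] averages over only the 4 units with Enzyme=4 (Dose = 4, 7, -1, 6): Response = -16, -28, -16, -24, mean -21.
Difference = -20 − (-21) = 1.

1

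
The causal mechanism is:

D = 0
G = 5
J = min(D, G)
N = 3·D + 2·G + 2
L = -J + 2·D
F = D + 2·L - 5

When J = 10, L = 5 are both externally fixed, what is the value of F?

Setting J = 10, L = 5 by intervention discards those variables' equations.
F = D + 2·L - 5  [with D=0, L=5]  = 5

5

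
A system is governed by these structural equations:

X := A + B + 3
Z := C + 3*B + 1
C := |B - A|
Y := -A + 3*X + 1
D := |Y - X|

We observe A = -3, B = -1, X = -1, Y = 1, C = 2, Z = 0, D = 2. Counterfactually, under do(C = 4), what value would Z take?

2

The intervention breaks the incoming arrows to C: C := |B - A| no longer applies, and C = 4.
Z = C + 3*B + 1  [with C=4, B=-1]  = 2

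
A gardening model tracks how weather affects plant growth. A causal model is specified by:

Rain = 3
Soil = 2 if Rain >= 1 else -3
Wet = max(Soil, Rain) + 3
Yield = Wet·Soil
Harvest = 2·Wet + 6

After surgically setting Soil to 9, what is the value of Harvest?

do(Soil=9) replaces the equation Soil = 2 if Rain >= 1 else -3 with the constant Soil = 9.
Wet = max(Soil, Rain) + 3  [with Soil=9, Rain=3]  = 12
Harvest = 2·Wet + 6  [with Wet=12]  = 30

30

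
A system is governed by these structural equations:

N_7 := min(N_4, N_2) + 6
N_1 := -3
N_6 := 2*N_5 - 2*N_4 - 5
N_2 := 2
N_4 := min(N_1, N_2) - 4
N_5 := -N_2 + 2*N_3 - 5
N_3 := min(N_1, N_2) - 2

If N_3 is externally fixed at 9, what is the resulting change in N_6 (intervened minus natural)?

The intervention breaks the incoming arrows to N_3: N_3 := min(N_1, N_2) - 2 no longer applies, and N_3 = 9.
N_4 = min(N_1, N_2) - 4  [with N_1=-3, N_2=2]  = -7
N_5 = -N_2 + 2*N_3 - 5  [with N_2=2, N_3=9]  = 11
N_6 = 2*N_5 - 2*N_4 - 5  [with N_5=11, N_4=-7]  = 31
Without intervention: N_3 = min(N_1, N_2) - 2  [with N_1=-3, N_2=2]  = -5; N_4 = min(N_1, N_2) - 4  [with N_1=-3, N_2=2]  = -7; N_5 = -N_2 + 2*N_3 - 5  [with N_2=2, N_3=-5]  = -17; N_6 = 2*N_5 - 2*N_4 - 5  [with N_5=-17, N_4=-7]  = -25.
Change = 31 − (-25) = 56.

56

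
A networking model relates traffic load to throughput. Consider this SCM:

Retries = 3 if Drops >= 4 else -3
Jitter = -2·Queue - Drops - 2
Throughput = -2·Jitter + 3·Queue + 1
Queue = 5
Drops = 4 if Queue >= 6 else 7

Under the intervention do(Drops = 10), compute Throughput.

60

do(Drops=10) replaces the equation Drops = 4 if Queue >= 6 else 7 with the constant Drops = 10.
Jitter = -2·Queue - Drops - 2  [with Queue=5, Drops=10]  = -22
Throughput = -2·Jitter + 3·Queue + 1  [with Jitter=-22, Queue=5]  = 60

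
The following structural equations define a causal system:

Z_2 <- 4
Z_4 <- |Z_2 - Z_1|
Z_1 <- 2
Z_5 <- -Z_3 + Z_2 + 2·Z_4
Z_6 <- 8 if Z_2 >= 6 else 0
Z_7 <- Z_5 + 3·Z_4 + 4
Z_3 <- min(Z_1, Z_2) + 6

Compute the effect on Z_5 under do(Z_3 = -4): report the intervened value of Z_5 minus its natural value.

12

do(Z_3=-4) replaces the equation Z_3 <- min(Z_1, Z_2) + 6 with the constant Z_3 = -4.
Z_4 = |Z_2 - Z_1|  [with Z_2=4, Z_1=2]  = 2
Z_5 = -Z_3 + Z_2 + 2·Z_4  [with Z_3=-4, Z_2=4, Z_4=2]  = 12
Without intervention: Z_3 = min(Z_1, Z_2) + 6  [with Z_1=2, Z_2=4]  = 8; Z_4 = |Z_2 - Z_1|  [with Z_2=4, Z_1=2]  = 2; Z_5 = -Z_3 + Z_2 + 2·Z_4  [with Z_3=8, Z_2=4, Z_4=2]  = 0.
Change = 12 − 0 = 12.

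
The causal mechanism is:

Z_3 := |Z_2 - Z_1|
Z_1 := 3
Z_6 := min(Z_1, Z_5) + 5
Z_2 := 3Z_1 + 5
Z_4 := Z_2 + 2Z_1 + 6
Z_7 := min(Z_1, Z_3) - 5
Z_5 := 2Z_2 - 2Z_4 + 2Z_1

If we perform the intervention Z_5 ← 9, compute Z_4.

26

The intervention breaks the incoming arrows to Z_5: Z_5 := 2Z_2 - 2Z_4 + 2Z_1 no longer applies, and Z_5 = 9.
Since Z_4 is not a descendant of the intervened variable, it is unaffected.
Z_2 = 3Z_1 + 5  [with Z_1=3]  = 14
Z_4 = Z_2 + 2Z_1 + 6  [with Z_2=14, Z_1=3]  = 26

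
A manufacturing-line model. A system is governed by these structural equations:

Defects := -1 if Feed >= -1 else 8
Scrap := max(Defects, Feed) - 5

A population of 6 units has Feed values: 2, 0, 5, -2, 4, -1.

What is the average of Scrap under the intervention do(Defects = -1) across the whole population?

-3.5

The intervention sets Defects=-1 in all 6 units regardless of Feed. Recomputing Scrap per unit gives -3, -5, 0, -6, -1, -6; average -3.5.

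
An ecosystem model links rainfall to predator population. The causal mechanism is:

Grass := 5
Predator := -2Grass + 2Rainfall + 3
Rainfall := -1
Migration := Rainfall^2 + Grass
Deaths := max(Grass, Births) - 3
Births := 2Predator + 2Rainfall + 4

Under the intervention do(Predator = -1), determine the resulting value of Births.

The intervention breaks the incoming arrows to Predator: Predator := -2Grass + 2Rainfall + 3 no longer applies, and Predator = -1.
Births = 2Predator + 2Rainfall + 4  [with Predator=-1, Rainfall=-1]  = 0

0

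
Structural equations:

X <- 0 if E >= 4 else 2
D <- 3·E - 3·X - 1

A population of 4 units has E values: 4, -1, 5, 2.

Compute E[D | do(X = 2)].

Every unit gets X=2 under the intervention. D values become 5, -10, 8, -1; E[D|do(X=2)] = 0.5.

0.5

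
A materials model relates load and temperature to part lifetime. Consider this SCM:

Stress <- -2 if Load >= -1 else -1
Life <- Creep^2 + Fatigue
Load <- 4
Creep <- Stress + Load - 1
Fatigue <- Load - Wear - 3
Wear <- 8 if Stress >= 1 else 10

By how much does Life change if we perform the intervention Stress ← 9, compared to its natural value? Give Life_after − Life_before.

Under do(Stress=9), the mechanism Stress <- -2 if Load >= -1 else -1 is discarded; Stress is fixed at 9.
Creep = Stress + Load - 1  [with Stress=9, Load=4]  = 12
Wear = 8 if Stress >= 1 else 10  [with Stress=9]  = 8
Fatigue = Load - Wear - 3  [with Load=4, Wear=8]  = -7
Life = Creep^2 + Fatigue  [with Creep=12, Fatigue=-7]  = 137
Without intervention: Stress = -2 if Load >= -1 else -1  [with Load=4]  = -2; Creep = Stress + Load - 1  [with Stress=-2, Load=4]  = 1; Wear = 8 if Stress >= 1 else 10  [with Stress=-2]  = 10; Fatigue = Load - Wear - 3  [with Load=4, Wear=10]  = -9; Life = Creep^2 + Fatigue  [with Creep=1, Fatigue=-9]  = -8.
Change = 137 − (-8) = 145.

145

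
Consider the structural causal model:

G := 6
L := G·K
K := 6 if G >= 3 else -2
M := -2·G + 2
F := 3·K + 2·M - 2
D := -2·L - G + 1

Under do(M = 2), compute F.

Under do(M=2), the mechanism M := -2·G + 2 is discarded; M is fixed at 2.
K = 6 if G >= 3 else -2  [with G=6]  = 6
F = 3·K + 2·M - 2  [with K=6, M=2]  = 20

20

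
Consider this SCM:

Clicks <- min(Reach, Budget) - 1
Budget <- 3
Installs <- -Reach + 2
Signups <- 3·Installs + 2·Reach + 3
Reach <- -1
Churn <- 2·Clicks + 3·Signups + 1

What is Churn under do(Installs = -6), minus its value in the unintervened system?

-81

Under do(Installs=-6), the mechanism Installs <- -Reach + 2 is discarded; Installs is fixed at -6.
Clicks = min(Reach, Budget) - 1  [with Reach=-1, Budget=3]  = -2
Signups = 3·Installs + 2·Reach + 3  [with Installs=-6, Reach=-1]  = -17
Churn = 2·Clicks + 3·Signups + 1  [with Clicks=-2, Signups=-17]  = -54
Without intervention: Clicks = min(Reach, Budget) - 1  [with Reach=-1, Budget=3]  = -2; Installs = -Reach + 2  [with Reach=-1]  = 3; Signups = 3·Installs + 2·Reach + 3  [with Installs=3, Reach=-1]  = 10; Churn = 2·Clicks + 3·Signups + 1  [with Clicks=-2, Signups=10]  = 27.
Change = -54 − 27 = -81.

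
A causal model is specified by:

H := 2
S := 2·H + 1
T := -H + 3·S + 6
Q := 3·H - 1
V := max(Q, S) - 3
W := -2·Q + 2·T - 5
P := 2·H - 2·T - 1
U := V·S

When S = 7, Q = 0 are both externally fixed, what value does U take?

Setting S = 7, Q = 0 by intervention discards those variables' equations.
V = max(Q, S) - 3  [with Q=0, S=7]  = 4
U = V·S  [with V=4, S=7]  = 28

28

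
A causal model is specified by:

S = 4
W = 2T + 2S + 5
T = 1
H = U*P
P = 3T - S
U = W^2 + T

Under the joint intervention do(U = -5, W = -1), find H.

The joint intervention fixes U = -5, W = -1, removing each variable's own equation.
P = 3T - S  [with T=1, S=4]  = -1
H = U*P  [with U=-5, P=-1]  = 5

5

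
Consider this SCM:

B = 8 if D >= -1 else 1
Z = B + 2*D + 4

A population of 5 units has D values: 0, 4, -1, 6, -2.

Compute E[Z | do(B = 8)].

14.8

do(B=8) breaks B's dependence on D. With B=8 fixed, Z across the units is 12, 20, 10, 24, 8, mean 14.8.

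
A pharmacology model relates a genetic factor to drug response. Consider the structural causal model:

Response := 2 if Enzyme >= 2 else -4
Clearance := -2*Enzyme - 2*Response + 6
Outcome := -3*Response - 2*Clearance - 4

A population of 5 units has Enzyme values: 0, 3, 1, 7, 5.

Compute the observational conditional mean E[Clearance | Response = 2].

Conditioning on Response=2 selects the 3 unit(s) with Enzyme ∈ {3, 7, 5}. Their Clearance values: -4, -12, -8. Mean = -8.

-8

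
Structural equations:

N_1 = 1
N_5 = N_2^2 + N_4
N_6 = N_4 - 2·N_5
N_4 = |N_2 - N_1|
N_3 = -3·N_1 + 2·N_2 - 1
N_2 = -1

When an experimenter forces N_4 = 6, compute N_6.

Under do(N_4=6), the mechanism N_4 = |N_2 - N_1| is discarded; N_4 is fixed at 6.
N_5 = N_2^2 + N_4  [with N_2=-1, N_4=6]  = 7
N_6 = N_4 - 2·N_5  [with N_4=6, N_5=7]  = -8

-8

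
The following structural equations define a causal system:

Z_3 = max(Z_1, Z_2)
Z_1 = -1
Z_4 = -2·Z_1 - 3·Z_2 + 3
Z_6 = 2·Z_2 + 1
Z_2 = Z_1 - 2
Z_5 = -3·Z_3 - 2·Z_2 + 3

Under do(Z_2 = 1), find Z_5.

-2

do(Z_2=1) replaces the equation Z_2 = Z_1 - 2 with the constant Z_2 = 1.
Z_3 = max(Z_1, Z_2)  [with Z_1=-1, Z_2=1]  = 1
Z_5 = -3·Z_3 - 2·Z_2 + 3  [with Z_3=1, Z_2=1]  = -2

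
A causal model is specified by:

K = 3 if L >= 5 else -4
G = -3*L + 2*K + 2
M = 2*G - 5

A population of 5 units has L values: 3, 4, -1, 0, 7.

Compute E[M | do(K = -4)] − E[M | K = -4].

-6.6

Every unit gets K=-4 under the intervention. M values become -35, -41, -11, -17, -59; E[M|do(K=-4)] = -32.6.
E[M|K=-4] averages over only the 4 units with K=-4 (L = 3, 4, -1, 0): M = -35, -41, -11, -17, mean -26.
Difference = -32.6 − (-26) = -6.6.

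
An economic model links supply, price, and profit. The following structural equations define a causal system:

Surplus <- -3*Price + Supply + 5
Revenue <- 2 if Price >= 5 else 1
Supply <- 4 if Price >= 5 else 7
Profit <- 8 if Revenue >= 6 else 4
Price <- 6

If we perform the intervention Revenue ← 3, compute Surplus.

-9

do(Revenue=3) replaces the equation Revenue <- 2 if Price >= 5 else 1 with the constant Revenue = 3.
Surplus is not downstream of the intervention, so its value is determined by the original equations.
Supply = 4 if Price >= 5 else 7  [with Price=6]  = 4
Surplus = -3*Price + Supply + 5  [with Price=6, Supply=4]  = -9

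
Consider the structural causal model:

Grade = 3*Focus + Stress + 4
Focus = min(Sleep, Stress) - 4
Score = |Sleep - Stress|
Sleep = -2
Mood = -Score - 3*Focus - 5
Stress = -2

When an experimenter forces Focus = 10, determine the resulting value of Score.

0

The intervention breaks the incoming arrows to Focus: Focus = min(Sleep, Stress) - 4 no longer applies, and Focus = 10.
Score is not downstream of the intervention, so its value is determined by the original equations.
Score = |Sleep - Stress|  [with Sleep=-2, Stress=-2]  = 0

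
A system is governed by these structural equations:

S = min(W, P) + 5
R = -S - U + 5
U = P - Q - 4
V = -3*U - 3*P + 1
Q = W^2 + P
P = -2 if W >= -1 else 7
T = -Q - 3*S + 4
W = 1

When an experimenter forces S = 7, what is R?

The intervention breaks the incoming arrows to S: S = min(W, P) + 5 no longer applies, and S = 7.
P = -2 if W >= -1 else 7  [with W=1]  = -2
Q = W^2 + P  [with W=1, P=-2]  = -1
U = P - Q - 4  [with P=-2, Q=-1]  = -5
R = -S - U + 5  [with S=7, U=-5]  = 3

3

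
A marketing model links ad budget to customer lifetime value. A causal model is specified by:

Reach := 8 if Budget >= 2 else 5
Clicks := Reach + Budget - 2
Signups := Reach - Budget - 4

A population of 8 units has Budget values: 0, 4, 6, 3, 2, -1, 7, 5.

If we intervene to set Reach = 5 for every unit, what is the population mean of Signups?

Under do(Reach=5), Reach's equation is replaced by Reach=5 for every unit. Per-unit Signups: 1, -3, -5, -2, -1, 2, -6, -4. Mean = -2.25.

-2.25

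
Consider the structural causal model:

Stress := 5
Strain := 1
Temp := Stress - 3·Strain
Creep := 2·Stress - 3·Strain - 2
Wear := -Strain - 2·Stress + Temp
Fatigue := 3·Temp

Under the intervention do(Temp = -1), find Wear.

-12

do(Temp=-1) replaces the equation Temp := Stress - 3·Strain with the constant Temp = -1.
Wear = -Strain - 2·Stress + Temp  [with Strain=1, Stress=5, Temp=-1]  = -12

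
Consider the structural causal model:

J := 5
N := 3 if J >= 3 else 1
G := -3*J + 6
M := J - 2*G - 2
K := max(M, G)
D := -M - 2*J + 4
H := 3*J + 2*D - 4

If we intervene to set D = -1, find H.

Intervening sets D = -1 and removes its equation (D := -M - 2*J + 4).
H = 3*J + 2*D - 4  [with J=5, D=-1]  = 9

9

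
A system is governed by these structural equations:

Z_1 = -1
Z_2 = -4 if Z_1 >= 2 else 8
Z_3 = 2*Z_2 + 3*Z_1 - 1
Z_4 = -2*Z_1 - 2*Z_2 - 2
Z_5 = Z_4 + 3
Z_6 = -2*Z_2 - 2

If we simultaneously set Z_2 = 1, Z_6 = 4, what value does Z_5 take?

1

Setting Z_2 = 1, Z_6 = 4 by intervention discards those variables' equations.
Z_4 = -2*Z_1 - 2*Z_2 - 2  [with Z_1=-1, Z_2=1]  = -2
Z_5 = Z_4 + 3  [with Z_4=-2]  = 1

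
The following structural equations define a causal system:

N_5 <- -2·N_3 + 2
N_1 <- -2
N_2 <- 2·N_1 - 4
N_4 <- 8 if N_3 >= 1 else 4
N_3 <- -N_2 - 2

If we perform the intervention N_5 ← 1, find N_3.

6

do(N_5=1) replaces the equation N_5 <- -2·N_3 + 2 with the constant N_5 = 1.
N_3 is not downstream of the intervention, so its value is determined by the original equations.
N_2 = 2·N_1 - 4  [with N_1=-2]  = -8
N_3 = -N_2 - 2  [with N_2=-8]  = 6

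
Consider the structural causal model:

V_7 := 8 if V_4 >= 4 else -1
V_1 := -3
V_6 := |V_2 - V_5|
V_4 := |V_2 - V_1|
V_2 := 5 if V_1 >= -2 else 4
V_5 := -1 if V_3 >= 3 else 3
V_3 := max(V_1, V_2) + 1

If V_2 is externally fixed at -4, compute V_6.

7

Under do(V_2=-4), the mechanism V_2 := 5 if V_1 >= -2 else 4 is discarded; V_2 is fixed at -4.
V_3 = max(V_1, V_2) + 1  [with V_1=-3, V_2=-4]  = -2
V_5 = -1 if V_3 >= 3 else 3  [with V_3=-2]  = 3
V_6 = |V_2 - V_5|  [with V_2=-4, V_5=3]  = 7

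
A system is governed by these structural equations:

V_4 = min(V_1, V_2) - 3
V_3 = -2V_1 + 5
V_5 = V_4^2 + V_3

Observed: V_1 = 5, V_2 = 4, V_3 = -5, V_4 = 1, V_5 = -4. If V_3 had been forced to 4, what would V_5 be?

5

do(V_3=4) replaces the equation V_3 = -2V_1 + 5 with the constant V_3 = 4.
V_4 = min(V_1, V_2) - 3  [with V_1=5, V_2=4]  = 1
V_5 = V_4^2 + V_3  [with V_4=1, V_3=4]  = 5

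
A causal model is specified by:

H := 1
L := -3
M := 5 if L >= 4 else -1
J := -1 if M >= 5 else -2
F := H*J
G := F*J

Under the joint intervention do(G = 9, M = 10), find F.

-1

Under do(G = 9, M = 10), each intervened variable's structural equation is replaced by its fixed value.
J = -1 if M >= 5 else -2  [with M=10]  = -1
F = H*J  [with H=1, J=-1]  = -1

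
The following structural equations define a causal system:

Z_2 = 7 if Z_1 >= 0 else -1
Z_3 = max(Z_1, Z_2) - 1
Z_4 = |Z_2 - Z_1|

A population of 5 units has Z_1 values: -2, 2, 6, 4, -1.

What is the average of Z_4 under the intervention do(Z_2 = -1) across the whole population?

3.2

Under do(Z_2=-1), Z_2's equation is replaced by Z_2=-1 for every unit. Per-unit Z_4: 1, 3, 7, 5, 0. Mean = 3.2.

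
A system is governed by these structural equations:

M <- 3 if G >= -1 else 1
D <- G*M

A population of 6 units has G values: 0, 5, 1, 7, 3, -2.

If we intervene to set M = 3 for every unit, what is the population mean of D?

7

Under do(M=3), M's equation is replaced by M=3 for every unit. Per-unit D: 0, 15, 3, 21, 9, -6. Mean = 7.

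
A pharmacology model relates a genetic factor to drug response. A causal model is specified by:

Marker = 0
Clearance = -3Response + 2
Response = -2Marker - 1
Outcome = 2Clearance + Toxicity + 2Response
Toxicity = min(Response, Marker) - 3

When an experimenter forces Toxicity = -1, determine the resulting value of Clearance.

5

The intervention breaks the incoming arrows to Toxicity: Toxicity = min(Response, Marker) - 3 no longer applies, and Toxicity = -1.
Clearance is not downstream of the intervention, so its value is determined by the original equations.
Response = -2Marker - 1  [with Marker=0]  = -1
Clearance = -3Response + 2  [with Response=-1]  = 5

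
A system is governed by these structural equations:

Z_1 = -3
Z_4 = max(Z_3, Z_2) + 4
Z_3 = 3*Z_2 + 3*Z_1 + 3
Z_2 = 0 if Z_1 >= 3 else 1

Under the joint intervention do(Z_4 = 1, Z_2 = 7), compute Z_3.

Setting Z_4 = 1, Z_2 = 7 by intervention discards those variables' equations.
Z_3 = 3*Z_2 + 3*Z_1 + 3  [with Z_2=7, Z_1=-3]  = 15

15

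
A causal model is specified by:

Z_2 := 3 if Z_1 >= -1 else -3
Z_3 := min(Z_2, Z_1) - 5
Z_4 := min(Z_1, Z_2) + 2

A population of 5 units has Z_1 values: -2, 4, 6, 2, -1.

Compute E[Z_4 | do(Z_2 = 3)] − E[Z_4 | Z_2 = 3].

do(Z_2=3) breaks Z_2's dependence on Z_1. With Z_2=3 fixed, Z_4 across the units is 0, 5, 5, 4, 1, mean 3.
E[Z_4|Z_2=3] averages over only the 4 units with Z_2=3 (Z_1 = 4, 6, 2, -1): Z_4 = 5, 5, 4, 1, mean 3.75.
Difference = 3 − 3.75 = -0.75.

-0.75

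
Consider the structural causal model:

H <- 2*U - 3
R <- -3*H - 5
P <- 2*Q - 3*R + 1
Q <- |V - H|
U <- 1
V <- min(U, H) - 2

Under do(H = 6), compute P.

Under do(H=6), the mechanism H <- 2*U - 3 is discarded; H is fixed at 6.
V = min(U, H) - 2  [with U=1, H=6]  = -1
Q = |V - H|  [with V=-1, H=6]  = 7
R = -3*H - 5  [with H=6]  = -23
P = 2*Q - 3*R + 1  [with Q=7, R=-23]  = 84

84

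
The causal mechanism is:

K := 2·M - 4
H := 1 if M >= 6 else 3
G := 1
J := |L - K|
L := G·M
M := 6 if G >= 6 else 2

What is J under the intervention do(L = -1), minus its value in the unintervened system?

-1

The intervention breaks the incoming arrows to L: L := G·M no longer applies, and L = -1.
M = 6 if G >= 6 else 2  [with G=1]  = 2
K = 2·M - 4  [with M=2]  = 0
J = |L - K|  [with L=-1, K=0]  = 1
Without intervention: M = 6 if G >= 6 else 2  [with G=1]  = 2; L = G·M  [with G=1, M=2]  = 2; K = 2·M - 4  [with M=2]  = 0; J = |L - K|  [with L=2, K=0]  = 2.
Change = 1 − 2 = -1.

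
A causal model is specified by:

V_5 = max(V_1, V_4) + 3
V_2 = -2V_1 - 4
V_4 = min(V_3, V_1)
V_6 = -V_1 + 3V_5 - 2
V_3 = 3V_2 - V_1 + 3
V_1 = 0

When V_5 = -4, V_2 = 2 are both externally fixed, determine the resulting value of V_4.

Setting V_5 = -4, V_2 = 2 by intervention discards those variables' equations.
V_3 = 3V_2 - V_1 + 3  [with V_2=2, V_1=0]  = 9
V_4 = min(V_3, V_1)  [with V_3=9, V_1=0]  = 0

0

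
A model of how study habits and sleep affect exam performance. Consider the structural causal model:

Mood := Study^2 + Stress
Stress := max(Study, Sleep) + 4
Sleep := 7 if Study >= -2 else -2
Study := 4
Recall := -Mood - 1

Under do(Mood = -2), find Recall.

Intervening sets Mood = -2 and removes its equation (Mood := Study^2 + Stress).
Recall = -Mood - 1  [with Mood=-2]  = 1

1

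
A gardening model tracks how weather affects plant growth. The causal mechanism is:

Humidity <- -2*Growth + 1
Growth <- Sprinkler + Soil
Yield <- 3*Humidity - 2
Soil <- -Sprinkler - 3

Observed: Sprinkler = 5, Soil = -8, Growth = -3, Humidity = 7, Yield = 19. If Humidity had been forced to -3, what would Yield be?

Intervening sets Humidity = -3 and removes its equation (Humidity <- -2*Growth + 1).
Yield = 3*Humidity - 2  [with Humidity=-3]  = -11

-11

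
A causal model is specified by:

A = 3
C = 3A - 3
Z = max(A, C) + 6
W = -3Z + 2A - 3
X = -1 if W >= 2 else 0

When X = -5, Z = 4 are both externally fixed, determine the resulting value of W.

-9

Under do(X = -5, Z = 4), each intervened variable's structural equation is replaced by its fixed value.
W = -3Z + 2A - 3  [with Z=4, A=3]  = -9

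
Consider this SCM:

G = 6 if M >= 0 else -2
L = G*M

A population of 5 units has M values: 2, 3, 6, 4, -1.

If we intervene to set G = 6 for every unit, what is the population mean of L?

16.8

do(G=6) breaks G's dependence on M. With G=6 fixed, L across the units is 12, 18, 36, 24, -6, mean 16.8.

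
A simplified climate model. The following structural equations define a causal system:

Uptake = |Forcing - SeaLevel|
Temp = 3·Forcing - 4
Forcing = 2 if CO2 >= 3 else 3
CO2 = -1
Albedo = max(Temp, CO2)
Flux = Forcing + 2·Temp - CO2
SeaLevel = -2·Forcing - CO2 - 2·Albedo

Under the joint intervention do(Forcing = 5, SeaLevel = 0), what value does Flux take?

Setting Forcing = 5, SeaLevel = 0 by intervention discards those variables' equations.
Temp = 3·Forcing - 4  [with Forcing=5]  = 11
Flux = Forcing + 2·Temp - CO2  [with Forcing=5, Temp=11, CO2=-1]  = 28

28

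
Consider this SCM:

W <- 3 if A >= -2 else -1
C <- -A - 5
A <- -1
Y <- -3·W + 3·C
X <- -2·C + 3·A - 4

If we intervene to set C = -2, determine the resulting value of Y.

do(C=-2) replaces the equation C <- -A - 5 with the constant C = -2.
W = 3 if A >= -2 else -1  [with A=-1]  = 3
Y = -3·W + 3·C  [with W=3, C=-2]  = -15

-15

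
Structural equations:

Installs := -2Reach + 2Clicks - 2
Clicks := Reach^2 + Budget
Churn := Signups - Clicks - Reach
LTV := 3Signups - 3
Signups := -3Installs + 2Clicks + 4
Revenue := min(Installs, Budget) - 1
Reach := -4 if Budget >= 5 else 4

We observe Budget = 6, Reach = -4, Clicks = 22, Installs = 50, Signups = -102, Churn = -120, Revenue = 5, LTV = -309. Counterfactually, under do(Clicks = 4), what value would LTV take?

-93

The intervention breaks the incoming arrows to Clicks: Clicks := Reach^2 + Budget no longer applies, and Clicks = 4.
Reach = -4 if Budget >= 5 else 4  [with Budget=6]  = -4
Installs = -2Reach + 2Clicks - 2  [with Reach=-4, Clicks=4]  = 14
Signups = -3Installs + 2Clicks + 4  [with Installs=14, Clicks=4]  = -30
LTV = 3Signups - 3  [with Signups=-30]  = -93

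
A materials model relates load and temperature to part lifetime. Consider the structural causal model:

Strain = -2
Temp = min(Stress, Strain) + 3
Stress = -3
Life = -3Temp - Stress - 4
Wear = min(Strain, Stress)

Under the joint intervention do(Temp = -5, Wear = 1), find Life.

Setting Temp = -5, Wear = 1 by intervention discards those variables' equations.
Life = -3Temp - Stress - 4  [with Temp=-5, Stress=-3]  = 14

14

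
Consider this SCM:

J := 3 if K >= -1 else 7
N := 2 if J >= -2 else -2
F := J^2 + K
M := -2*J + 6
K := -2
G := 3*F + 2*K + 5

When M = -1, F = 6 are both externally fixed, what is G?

19

Under do(M = -1, F = 6), each intervened variable's structural equation is replaced by its fixed value.
G = 3*F + 2*K + 5  [with F=6, K=-2]  = 19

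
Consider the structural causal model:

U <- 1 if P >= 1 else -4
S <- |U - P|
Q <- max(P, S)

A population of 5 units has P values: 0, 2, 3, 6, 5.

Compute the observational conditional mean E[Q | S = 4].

E[Q|S=4] averages over only the 2 units with S=4 (P = 0, 5): Q = 4, 5, mean 4.5.

4.5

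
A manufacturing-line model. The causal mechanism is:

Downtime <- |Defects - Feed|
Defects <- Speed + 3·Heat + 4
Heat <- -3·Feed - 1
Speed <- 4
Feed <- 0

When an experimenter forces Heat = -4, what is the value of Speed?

Under do(Heat=-4), the mechanism Heat <- -3·Feed - 1 is discarded; Heat is fixed at -4.
Speed is not downstream of the intervention, so its value is determined by the original equations.

4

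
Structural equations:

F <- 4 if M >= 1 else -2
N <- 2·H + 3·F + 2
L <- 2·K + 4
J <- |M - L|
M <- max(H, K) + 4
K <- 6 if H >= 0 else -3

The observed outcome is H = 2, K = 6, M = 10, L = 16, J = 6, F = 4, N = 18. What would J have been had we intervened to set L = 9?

Intervening sets L = 9 and removes its equation (L <- 2·K + 4).
K = 6 if H >= 0 else -3  [with H=2]  = 6
M = max(H, K) + 4  [with H=2, K=6]  = 10
J = |M - L|  [with M=10, L=9]  = 1

1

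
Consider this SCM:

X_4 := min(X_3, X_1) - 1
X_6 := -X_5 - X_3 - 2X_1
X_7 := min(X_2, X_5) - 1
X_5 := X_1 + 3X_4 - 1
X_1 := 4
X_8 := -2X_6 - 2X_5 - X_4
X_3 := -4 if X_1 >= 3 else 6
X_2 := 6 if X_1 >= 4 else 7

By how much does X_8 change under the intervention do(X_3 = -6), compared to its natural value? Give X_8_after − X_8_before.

-2

The intervention breaks the incoming arrows to X_3: X_3 := -4 if X_1 >= 3 else 6 no longer applies, and X_3 = -6.
X_4 = min(X_3, X_1) - 1  [with X_3=-6, X_1=4]  = -7
X_5 = X_1 + 3X_4 - 1  [with X_1=4, X_4=-7]  = -18
X_6 = -X_5 - X_3 - 2X_1  [with X_5=-18, X_3=-6, X_1=4]  = 16
X_8 = -2X_6 - 2X_5 - X_4  [with X_6=16, X_5=-18, X_4=-7]  = 11
Without intervention: X_3 = -4 if X_1 >= 3 else 6  [with X_1=4]  = -4; X_4 = min(X_3, X_1) - 1  [with X_3=-4, X_1=4]  = -5; X_5 = X_1 + 3X_4 - 1  [with X_1=4, X_4=-5]  = -12; X_6 = -X_5 - X_3 - 2X_1  [with X_5=-12, X_3=-4, X_1=4]  = 8; X_8 = -2X_6 - 2X_5 - X_4  [with X_6=8, X_5=-12, X_4=-5]  = 13.
Change = 11 − 13 = -2.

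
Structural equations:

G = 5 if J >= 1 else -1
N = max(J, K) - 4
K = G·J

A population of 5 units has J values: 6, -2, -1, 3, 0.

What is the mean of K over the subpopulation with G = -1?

1

Observing G=-1 restricts to units where G's equation naturally yields -1: J ∈ {-2, -1, 0}. In that subpopulation K = 2, 1, 0, mean 1.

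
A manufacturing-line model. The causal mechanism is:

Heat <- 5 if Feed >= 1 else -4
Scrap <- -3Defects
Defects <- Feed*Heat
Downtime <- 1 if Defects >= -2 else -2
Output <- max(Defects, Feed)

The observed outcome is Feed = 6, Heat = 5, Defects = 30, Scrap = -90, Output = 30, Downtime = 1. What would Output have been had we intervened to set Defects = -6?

6

do(Defects=-6) replaces the equation Defects <- Feed*Heat with the constant Defects = -6.
Output = max(Defects, Feed)  [with Defects=-6, Feed=6]  = 6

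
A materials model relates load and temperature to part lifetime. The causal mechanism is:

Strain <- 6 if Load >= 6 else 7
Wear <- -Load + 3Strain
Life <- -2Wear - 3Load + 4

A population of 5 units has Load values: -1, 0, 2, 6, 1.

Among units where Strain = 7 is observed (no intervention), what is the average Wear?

20.5

Observing Strain=7 restricts to units where Strain's equation naturally yields 7: Load ∈ {-1, 0, 2, 1}. In that subpopulation Wear = 22, 21, 19, 20, mean 20.5.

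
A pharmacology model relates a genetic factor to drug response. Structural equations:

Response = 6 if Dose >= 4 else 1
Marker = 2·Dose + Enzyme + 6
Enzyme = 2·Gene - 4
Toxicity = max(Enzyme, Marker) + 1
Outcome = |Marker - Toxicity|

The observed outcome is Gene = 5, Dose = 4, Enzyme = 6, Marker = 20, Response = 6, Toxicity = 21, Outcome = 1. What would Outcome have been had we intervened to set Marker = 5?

The intervention breaks the incoming arrows to Marker: Marker = 2·Dose + Enzyme + 6 no longer applies, and Marker = 5.
Enzyme = 2·Gene - 4  [with Gene=5]  = 6
Toxicity = max(Enzyme, Marker) + 1  [with Enzyme=6, Marker=5]  = 7
Outcome = |Marker - Toxicity|  [with Marker=5, Toxicity=7]  = 2

2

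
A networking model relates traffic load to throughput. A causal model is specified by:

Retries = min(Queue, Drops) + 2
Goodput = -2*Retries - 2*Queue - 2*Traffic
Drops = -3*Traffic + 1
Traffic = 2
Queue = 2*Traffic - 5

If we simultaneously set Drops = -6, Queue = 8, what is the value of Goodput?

-12

Setting Drops = -6, Queue = 8 by intervention discards those variables' equations.
Retries = min(Queue, Drops) + 2  [with Queue=8, Drops=-6]  = -4
Goodput = -2*Retries - 2*Queue - 2*Traffic  [with Retries=-4, Queue=8, Traffic=2]  = -12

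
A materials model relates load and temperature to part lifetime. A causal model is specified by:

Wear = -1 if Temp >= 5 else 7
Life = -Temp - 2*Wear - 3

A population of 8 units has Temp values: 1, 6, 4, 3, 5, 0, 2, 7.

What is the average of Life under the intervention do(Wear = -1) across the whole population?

Under do(Wear=-1), Wear's equation is replaced by Wear=-1 for every unit. Per-unit Life: -2, -7, -5, -4, -6, -1, -3, -8. Mean = -4.5.

-4.5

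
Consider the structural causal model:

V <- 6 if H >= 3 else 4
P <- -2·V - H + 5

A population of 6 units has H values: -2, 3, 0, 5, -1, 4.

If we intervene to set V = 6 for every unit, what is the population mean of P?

The intervention sets V=6 in all 6 units regardless of H. Recomputing P per unit gives -5, -10, -7, -12, -6, -11; average -8.5.

-8.5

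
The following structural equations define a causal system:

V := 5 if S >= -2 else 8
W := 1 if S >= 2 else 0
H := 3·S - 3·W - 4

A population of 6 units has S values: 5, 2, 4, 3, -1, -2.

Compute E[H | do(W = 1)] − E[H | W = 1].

Under do(W=1), W's equation is replaced by W=1 for every unit. Per-unit H: 8, -1, 5, 2, -10, -13. Mean = -1.5.
Conditioning on W=1 selects the 4 unit(s) with S ∈ {5, 2, 4, 3}. Their H values: 8, -1, 5, 2. Mean = 3.5.
Difference = -1.5 − 3.5 = -5.

-5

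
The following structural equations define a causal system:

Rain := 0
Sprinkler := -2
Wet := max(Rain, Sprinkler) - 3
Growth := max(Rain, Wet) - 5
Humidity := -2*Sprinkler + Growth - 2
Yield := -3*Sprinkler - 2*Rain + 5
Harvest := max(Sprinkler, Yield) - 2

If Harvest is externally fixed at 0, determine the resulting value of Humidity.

-3

The intervention breaks the incoming arrows to Harvest: Harvest := max(Sprinkler, Yield) - 2 no longer applies, and Harvest = 0.
Humidity is not downstream of the intervention, so its value is determined by the original equations.
Wet = max(Rain, Sprinkler) - 3  [with Rain=0, Sprinkler=-2]  = -3
Growth = max(Rain, Wet) - 5  [with Rain=0, Wet=-3]  = -5
Humidity = -2*Sprinkler + Growth - 2  [with Sprinkler=-2, Growth=-5]  = -3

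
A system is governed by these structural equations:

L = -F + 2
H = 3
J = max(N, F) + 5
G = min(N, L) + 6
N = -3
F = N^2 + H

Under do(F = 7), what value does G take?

1

The intervention breaks the incoming arrows to F: F = N^2 + H no longer applies, and F = 7.
L = -F + 2  [with F=7]  = -5
G = min(N, L) + 6  [with N=-3, L=-5]  = 1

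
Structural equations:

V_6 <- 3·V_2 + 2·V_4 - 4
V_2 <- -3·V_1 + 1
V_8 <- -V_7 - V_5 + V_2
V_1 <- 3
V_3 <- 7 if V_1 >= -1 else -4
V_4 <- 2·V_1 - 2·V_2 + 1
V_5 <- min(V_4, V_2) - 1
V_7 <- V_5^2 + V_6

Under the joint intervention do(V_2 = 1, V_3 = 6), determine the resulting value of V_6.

Under do(V_2 = 1, V_3 = 6), each intervened variable's structural equation is replaced by its fixed value.
V_4 = 2·V_1 - 2·V_2 + 1  [with V_1=3, V_2=1]  = 5
V_6 = 3·V_2 + 2·V_4 - 4  [with V_2=1, V_4=5]  = 9

9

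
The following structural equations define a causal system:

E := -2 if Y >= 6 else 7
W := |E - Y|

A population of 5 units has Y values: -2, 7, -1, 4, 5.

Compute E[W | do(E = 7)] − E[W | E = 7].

-1.1

The intervention sets E=7 in all 5 units regardless of Y. Recomputing W per unit gives 9, 0, 8, 3, 2; average 4.4.
Conditioning on E=7 selects the 4 unit(s) with Y ∈ {-2, -1, 4, 5}. Their W values: 9, 8, 3, 2. Mean = 5.5.
Difference = 4.4 − 5.5 = -1.1.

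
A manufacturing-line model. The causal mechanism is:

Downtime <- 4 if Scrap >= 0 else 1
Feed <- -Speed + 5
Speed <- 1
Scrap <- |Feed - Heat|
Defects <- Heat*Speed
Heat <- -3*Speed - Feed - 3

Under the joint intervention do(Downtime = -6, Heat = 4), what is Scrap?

0

Under do(Downtime = -6, Heat = 4), each intervened variable's structural equation is replaced by its fixed value.
Feed = -Speed + 5  [with Speed=1]  = 4
Scrap = |Feed - Heat|  [with Feed=4, Heat=4]  = 0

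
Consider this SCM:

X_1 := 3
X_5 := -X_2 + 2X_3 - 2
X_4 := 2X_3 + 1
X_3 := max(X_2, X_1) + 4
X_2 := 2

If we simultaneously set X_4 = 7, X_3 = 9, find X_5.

The joint intervention fixes X_4 = 7, X_3 = 9, removing each variable's own equation.
X_5 = -X_2 + 2X_3 - 2  [with X_2=2, X_3=9]  = 14

14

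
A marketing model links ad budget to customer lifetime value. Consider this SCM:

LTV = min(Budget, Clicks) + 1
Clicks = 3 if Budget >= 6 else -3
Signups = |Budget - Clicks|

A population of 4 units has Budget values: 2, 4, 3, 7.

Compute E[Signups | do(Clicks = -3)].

7

The intervention sets Clicks=-3 in all 4 units regardless of Budget. Recomputing Signups per unit gives 5, 7, 6, 10; average 7.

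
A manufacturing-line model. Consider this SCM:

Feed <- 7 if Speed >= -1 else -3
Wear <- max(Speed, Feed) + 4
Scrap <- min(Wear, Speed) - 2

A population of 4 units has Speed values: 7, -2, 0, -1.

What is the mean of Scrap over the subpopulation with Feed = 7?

0

Observing Feed=7 restricts to units where Feed's equation naturally yields 7: Speed ∈ {7, 0, -1}. In that subpopulation Scrap = 5, -2, -3, mean 0.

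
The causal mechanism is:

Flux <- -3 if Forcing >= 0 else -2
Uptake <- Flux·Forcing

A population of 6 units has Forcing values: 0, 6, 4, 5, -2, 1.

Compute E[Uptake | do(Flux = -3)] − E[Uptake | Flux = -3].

Every unit gets Flux=-3 under the intervention. Uptake values become 0, -18, -12, -15, 6, -3; E[Uptake|do(Flux=-3)] = -7.
Conditioning on Flux=-3 selects the 5 unit(s) with Forcing ∈ {0, 6, 4, 5, 1}. Their Uptake values: 0, -18, -12, -15, -3. Mean = -9.6.
Difference = -7 − (-9.6) = 2.6.

2.6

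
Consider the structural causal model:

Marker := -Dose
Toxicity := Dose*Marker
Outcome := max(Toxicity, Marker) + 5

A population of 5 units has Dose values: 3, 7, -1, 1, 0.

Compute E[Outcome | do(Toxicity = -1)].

4.6

Under do(Toxicity=-1), Toxicity's equation is replaced by Toxicity=-1 for every unit. Per-unit Outcome: 4, 4, 6, 4, 5. Mean = 4.6.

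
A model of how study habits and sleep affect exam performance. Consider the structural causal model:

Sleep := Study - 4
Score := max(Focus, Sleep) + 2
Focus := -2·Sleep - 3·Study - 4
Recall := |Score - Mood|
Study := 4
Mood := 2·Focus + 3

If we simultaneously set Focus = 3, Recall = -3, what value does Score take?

5

Setting Focus = 3, Recall = -3 by intervention discards those variables' equations.
Sleep = Study - 4  [with Study=4]  = 0
Score = max(Focus, Sleep) + 2  [with Focus=3, Sleep=0]  = 5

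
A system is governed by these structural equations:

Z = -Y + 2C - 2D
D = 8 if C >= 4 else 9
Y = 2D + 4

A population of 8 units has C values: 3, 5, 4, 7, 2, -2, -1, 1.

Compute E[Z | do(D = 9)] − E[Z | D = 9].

3.55

Every unit gets D=9 under the intervention. Z values become -34, -30, -32, -26, -36, -44, -42, -38; E[Z|do(D=9)] = -35.25.
Conditioning on D=9 selects the 5 unit(s) with C ∈ {3, 2, -2, -1, 1}. Their Z values: -34, -36, -44, -42, -38. Mean = -38.8.
Difference = -35.25 − (-38.8) = 3.55.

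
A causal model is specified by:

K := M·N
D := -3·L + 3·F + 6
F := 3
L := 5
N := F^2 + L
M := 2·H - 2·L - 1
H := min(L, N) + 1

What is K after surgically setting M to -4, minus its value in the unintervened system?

Intervening sets M = -4 and removes its equation (M := 2·H - 2·L - 1).
N = F^2 + L  [with F=3, L=5]  = 14
K = M·N  [with M=-4, N=14]  = -56
Without intervention: N = F^2 + L  [with F=3, L=5]  = 14; H = min(L, N) + 1  [with L=5, N=14]  = 6; M = 2·H - 2·L - 1  [with H=6, L=5]  = 1; K = M·N  [with M=1, N=14]  = 14.
Change = -56 − 14 = -70.

-70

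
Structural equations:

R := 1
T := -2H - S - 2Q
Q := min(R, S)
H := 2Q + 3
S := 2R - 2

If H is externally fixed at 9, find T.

Intervening sets H = 9 and removes its equation (H := 2Q + 3).
S = 2R - 2  [with R=1]  = 0
Q = min(R, S)  [with R=1, S=0]  = 0
T = -2H - S - 2Q  [with H=9, S=0, Q=0]  = -18

-18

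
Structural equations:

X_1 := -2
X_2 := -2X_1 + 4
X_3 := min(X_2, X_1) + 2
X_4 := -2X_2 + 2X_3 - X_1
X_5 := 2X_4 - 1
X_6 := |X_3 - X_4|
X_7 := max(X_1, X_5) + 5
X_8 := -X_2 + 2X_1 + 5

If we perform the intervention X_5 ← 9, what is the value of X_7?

Under do(X_5=9), the mechanism X_5 := 2X_4 - 1 is discarded; X_5 is fixed at 9.
X_7 = max(X_1, X_5) + 5  [with X_1=-2, X_5=9]  = 14

14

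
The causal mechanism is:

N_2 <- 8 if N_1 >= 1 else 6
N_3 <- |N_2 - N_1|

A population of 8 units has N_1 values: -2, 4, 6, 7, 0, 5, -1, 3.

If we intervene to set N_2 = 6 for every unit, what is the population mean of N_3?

Under do(N_2=6), N_2's equation is replaced by N_2=6 for every unit. Per-unit N_3: 8, 2, 0, 1, 6, 1, 7, 3. Mean = 3.5.

3.5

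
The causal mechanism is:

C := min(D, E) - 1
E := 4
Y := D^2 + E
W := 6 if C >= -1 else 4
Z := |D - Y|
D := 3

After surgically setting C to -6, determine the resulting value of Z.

10

Intervening sets C = -6 and removes its equation (C := min(D, E) - 1).
No directed path runs from C to Z, so Z keeps its natural value.
Y = D^2 + E  [with D=3, E=4]  = 13
Z = |D - Y|  [with D=3, Y=13]  = 10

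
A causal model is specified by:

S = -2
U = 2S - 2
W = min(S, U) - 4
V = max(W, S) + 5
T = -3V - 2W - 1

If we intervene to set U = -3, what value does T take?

4

do(U=-3) replaces the equation U = 2S - 2 with the constant U = -3.
W = min(S, U) - 4  [with S=-2, U=-3]  = -7
V = max(W, S) + 5  [with W=-7, S=-2]  = 3
T = -3V - 2W - 1  [with V=3, W=-7]  = 4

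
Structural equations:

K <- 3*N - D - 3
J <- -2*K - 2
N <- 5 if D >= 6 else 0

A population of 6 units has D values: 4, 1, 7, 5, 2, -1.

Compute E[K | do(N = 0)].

The intervention sets N=0 in all 6 units regardless of D. Recomputing K per unit gives -7, -4, -10, -8, -5, -2; average -6.

-6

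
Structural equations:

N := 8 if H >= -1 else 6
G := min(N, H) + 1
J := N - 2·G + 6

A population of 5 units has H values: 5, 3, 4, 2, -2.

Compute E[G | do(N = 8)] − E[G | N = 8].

-1.1

Under do(N=8), N's equation is replaced by N=8 for every unit. Per-unit G: 6, 4, 5, 3, -1. Mean = 3.4.
Conditioning on N=8 selects the 4 unit(s) with H ∈ {5, 3, 4, 2}. Their G values: 6, 4, 5, 3. Mean = 4.5.
Difference = 3.4 − 4.5 = -1.1.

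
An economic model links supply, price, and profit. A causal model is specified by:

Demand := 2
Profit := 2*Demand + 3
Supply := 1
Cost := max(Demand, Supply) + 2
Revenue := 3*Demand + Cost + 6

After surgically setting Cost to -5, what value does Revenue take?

7

The intervention breaks the incoming arrows to Cost: Cost := max(Demand, Supply) + 2 no longer applies, and Cost = -5.
Revenue = 3*Demand + Cost + 6  [with Demand=2, Cost=-5]  = 7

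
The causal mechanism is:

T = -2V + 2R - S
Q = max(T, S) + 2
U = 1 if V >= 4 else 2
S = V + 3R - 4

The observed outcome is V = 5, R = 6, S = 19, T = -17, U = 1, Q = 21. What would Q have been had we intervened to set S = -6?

The intervention breaks the incoming arrows to S: S = V + 3R - 4 no longer applies, and S = -6.
T = -2V + 2R - S  [with V=5, R=6, S=-6]  = 8
Q = max(T, S) + 2  [with T=8, S=-6]  = 10

10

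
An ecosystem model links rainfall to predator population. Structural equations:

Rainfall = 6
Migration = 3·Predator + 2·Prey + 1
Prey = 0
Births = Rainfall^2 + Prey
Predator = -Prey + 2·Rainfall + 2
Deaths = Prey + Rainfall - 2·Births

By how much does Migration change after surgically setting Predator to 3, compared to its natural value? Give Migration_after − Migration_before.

The intervention breaks the incoming arrows to Predator: Predator = -Prey + 2·Rainfall + 2 no longer applies, and Predator = 3.
Migration = 3·Predator + 2·Prey + 1  [with Predator=3, Prey=0]  = 10
Without intervention: Predator = -Prey + 2·Rainfall + 2  [with Prey=0, Rainfall=6]  = 14; Migration = 3·Predator + 2·Prey + 1  [with Predator=14, Prey=0]  = 43.
Change = 10 − 43 = -33.

-33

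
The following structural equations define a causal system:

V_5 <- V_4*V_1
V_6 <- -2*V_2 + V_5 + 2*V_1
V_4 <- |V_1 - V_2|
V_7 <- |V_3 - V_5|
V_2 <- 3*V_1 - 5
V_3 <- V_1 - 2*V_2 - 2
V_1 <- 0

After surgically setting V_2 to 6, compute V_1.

Under do(V_2=6), the mechanism V_2 <- 3*V_1 - 5 is discarded; V_2 is fixed at 6.
V_1 is not downstream of the intervention, so its value is determined by the original equations.

0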